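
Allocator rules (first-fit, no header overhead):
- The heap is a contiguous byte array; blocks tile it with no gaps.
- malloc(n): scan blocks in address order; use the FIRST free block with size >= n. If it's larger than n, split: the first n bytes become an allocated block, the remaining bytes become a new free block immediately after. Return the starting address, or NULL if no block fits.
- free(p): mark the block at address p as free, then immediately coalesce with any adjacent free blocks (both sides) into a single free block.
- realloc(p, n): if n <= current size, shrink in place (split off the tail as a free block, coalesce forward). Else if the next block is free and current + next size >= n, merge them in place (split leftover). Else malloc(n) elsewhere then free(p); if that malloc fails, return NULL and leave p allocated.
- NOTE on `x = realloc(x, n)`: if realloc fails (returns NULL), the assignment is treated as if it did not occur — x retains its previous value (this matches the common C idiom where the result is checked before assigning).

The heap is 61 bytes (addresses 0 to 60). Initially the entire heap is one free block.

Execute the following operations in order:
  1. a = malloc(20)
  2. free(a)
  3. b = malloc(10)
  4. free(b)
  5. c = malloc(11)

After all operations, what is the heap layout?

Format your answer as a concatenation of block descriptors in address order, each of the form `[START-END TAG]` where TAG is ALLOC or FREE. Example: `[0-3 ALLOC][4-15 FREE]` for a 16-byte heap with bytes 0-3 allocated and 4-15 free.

Answer: [0-10 ALLOC][11-60 FREE]

Derivation:
Op 1: a = malloc(20) -> a = 0; heap: [0-19 ALLOC][20-60 FREE]
Op 2: free(a) -> (freed a); heap: [0-60 FREE]
Op 3: b = malloc(10) -> b = 0; heap: [0-9 ALLOC][10-60 FREE]
Op 4: free(b) -> (freed b); heap: [0-60 FREE]
Op 5: c = malloc(11) -> c = 0; heap: [0-10 ALLOC][11-60 FREE]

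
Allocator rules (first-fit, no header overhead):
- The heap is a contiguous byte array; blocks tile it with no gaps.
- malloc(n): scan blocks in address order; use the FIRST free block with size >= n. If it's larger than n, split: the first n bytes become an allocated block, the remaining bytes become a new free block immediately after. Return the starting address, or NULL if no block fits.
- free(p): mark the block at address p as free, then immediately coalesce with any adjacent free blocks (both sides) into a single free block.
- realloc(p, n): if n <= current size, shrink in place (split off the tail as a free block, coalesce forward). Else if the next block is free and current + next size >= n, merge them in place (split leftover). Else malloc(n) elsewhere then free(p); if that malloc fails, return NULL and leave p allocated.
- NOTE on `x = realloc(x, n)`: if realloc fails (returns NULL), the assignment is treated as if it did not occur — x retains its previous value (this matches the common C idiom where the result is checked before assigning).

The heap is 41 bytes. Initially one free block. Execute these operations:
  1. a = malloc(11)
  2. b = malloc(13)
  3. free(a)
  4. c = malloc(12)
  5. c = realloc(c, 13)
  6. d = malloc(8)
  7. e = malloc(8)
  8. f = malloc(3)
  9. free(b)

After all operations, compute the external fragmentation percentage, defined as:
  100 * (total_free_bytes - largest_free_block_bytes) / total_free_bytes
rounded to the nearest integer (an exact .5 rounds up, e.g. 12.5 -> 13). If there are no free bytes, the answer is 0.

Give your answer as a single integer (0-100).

Answer: 24

Derivation:
Op 1: a = malloc(11) -> a = 0; heap: [0-10 ALLOC][11-40 FREE]
Op 2: b = malloc(13) -> b = 11; heap: [0-10 ALLOC][11-23 ALLOC][24-40 FREE]
Op 3: free(a) -> (freed a); heap: [0-10 FREE][11-23 ALLOC][24-40 FREE]
Op 4: c = malloc(12) -> c = 24; heap: [0-10 FREE][11-23 ALLOC][24-35 ALLOC][36-40 FREE]
Op 5: c = realloc(c, 13) -> c = 24; heap: [0-10 FREE][11-23 ALLOC][24-36 ALLOC][37-40 FREE]
Op 6: d = malloc(8) -> d = 0; heap: [0-7 ALLOC][8-10 FREE][11-23 ALLOC][24-36 ALLOC][37-40 FREE]
Op 7: e = malloc(8) -> e = NULL; heap: [0-7 ALLOC][8-10 FREE][11-23 ALLOC][24-36 ALLOC][37-40 FREE]
Op 8: f = malloc(3) -> f = 8; heap: [0-7 ALLOC][8-10 ALLOC][11-23 ALLOC][24-36 ALLOC][37-40 FREE]
Op 9: free(b) -> (freed b); heap: [0-7 ALLOC][8-10 ALLOC][11-23 FREE][24-36 ALLOC][37-40 FREE]
Free blocks: [13 4] total_free=17 largest=13 -> 100*(17-13)/17 = 400/17 ≈ 23.529 -> rounds to 24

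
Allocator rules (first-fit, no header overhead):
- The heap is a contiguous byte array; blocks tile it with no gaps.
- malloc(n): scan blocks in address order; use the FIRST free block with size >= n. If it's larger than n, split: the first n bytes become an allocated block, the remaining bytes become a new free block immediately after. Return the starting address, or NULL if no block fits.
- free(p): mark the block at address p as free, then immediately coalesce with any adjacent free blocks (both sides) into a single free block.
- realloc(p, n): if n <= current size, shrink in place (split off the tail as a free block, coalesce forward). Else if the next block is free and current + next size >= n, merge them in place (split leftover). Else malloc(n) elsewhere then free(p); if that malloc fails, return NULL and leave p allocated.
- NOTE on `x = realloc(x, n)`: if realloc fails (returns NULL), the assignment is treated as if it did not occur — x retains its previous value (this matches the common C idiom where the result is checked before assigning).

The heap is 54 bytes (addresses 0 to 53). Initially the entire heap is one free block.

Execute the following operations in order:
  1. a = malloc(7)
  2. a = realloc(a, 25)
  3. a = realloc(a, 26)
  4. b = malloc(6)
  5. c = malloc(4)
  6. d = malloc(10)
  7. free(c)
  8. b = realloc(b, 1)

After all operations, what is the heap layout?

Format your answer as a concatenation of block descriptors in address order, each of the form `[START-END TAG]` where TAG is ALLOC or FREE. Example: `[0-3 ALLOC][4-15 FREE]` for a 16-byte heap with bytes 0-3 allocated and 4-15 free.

Answer: [0-25 ALLOC][26-26 ALLOC][27-35 FREE][36-45 ALLOC][46-53 FREE]

Derivation:
Op 1: a = malloc(7) -> a = 0; heap: [0-6 ALLOC][7-53 FREE]
Op 2: a = realloc(a, 25) -> a = 0; heap: [0-24 ALLOC][25-53 FREE]
Op 3: a = realloc(a, 26) -> a = 0; heap: [0-25 ALLOC][26-53 FREE]
Op 4: b = malloc(6) -> b = 26; heap: [0-25 ALLOC][26-31 ALLOC][32-53 FREE]
Op 5: c = malloc(4) -> c = 32; heap: [0-25 ALLOC][26-31 ALLOC][32-35 ALLOC][36-53 FREE]
Op 6: d = malloc(10) -> d = 36; heap: [0-25 ALLOC][26-31 ALLOC][32-35 ALLOC][36-45 ALLOC][46-53 FREE]
Op 7: free(c) -> (freed c); heap: [0-25 ALLOC][26-31 ALLOC][32-35 FREE][36-45 ALLOC][46-53 FREE]
Op 8: b = realloc(b, 1) -> b = 26; heap: [0-25 ALLOC][26-26 ALLOC][27-35 FREE][36-45 ALLOC][46-53 FREE]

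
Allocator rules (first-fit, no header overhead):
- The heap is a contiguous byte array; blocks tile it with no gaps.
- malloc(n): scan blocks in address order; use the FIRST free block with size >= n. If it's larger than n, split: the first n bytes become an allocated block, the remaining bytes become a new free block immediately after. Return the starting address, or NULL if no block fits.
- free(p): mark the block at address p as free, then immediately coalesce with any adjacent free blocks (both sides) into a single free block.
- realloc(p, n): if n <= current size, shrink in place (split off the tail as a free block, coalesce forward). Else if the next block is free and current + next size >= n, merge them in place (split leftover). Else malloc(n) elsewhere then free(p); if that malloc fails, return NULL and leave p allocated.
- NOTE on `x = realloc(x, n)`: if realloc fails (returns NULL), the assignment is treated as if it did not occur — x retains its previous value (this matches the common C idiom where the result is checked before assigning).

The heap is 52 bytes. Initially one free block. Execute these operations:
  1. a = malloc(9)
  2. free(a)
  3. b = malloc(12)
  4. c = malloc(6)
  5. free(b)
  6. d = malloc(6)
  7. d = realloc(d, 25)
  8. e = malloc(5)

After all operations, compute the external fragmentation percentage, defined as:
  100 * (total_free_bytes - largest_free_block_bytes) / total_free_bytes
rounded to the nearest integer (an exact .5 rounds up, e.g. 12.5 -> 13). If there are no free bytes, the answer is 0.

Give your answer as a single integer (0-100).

Answer: 44

Derivation:
Op 1: a = malloc(9) -> a = 0; heap: [0-8 ALLOC][9-51 FREE]
Op 2: free(a) -> (freed a); heap: [0-51 FREE]
Op 3: b = malloc(12) -> b = 0; heap: [0-11 ALLOC][12-51 FREE]
Op 4: c = malloc(6) -> c = 12; heap: [0-11 ALLOC][12-17 ALLOC][18-51 FREE]
Op 5: free(b) -> (freed b); heap: [0-11 FREE][12-17 ALLOC][18-51 FREE]
Op 6: d = malloc(6) -> d = 0; heap: [0-5 ALLOC][6-11 FREE][12-17 ALLOC][18-51 FREE]
Op 7: d = realloc(d, 25) -> d = 18; heap: [0-11 FREE][12-17 ALLOC][18-42 ALLOC][43-51 FREE]
Op 8: e = malloc(5) -> e = 0; heap: [0-4 ALLOC][5-11 FREE][12-17 ALLOC][18-42 ALLOC][43-51 FREE]
Free blocks: [7 9] total_free=16 largest=9 -> 100*(16-9)/16 = 700/16 = 43.75 -> rounds to 44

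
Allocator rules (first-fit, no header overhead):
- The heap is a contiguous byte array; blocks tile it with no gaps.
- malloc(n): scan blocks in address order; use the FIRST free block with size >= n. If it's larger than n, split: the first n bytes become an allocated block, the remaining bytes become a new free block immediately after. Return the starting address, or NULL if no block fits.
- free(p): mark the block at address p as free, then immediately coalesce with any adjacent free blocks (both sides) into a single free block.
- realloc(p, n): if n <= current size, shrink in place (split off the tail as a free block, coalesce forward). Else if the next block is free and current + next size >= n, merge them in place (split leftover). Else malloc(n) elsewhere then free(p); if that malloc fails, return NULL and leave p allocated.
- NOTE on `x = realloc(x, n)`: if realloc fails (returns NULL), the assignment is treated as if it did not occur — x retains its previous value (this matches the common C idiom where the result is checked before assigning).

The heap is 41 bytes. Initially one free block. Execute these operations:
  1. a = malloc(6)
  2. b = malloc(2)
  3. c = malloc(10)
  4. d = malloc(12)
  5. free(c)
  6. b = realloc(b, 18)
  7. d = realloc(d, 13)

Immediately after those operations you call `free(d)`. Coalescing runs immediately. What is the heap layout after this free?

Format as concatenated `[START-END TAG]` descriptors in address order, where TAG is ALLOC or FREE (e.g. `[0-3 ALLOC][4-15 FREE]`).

Answer: [0-5 ALLOC][6-7 ALLOC][8-40 FREE]

Derivation:
Op 1: a = malloc(6) -> a = 0; heap: [0-5 ALLOC][6-40 FREE]
Op 2: b = malloc(2) -> b = 6; heap: [0-5 ALLOC][6-7 ALLOC][8-40 FREE]
Op 3: c = malloc(10) -> c = 8; heap: [0-5 ALLOC][6-7 ALLOC][8-17 ALLOC][18-40 FREE]
Op 4: d = malloc(12) -> d = 18; heap: [0-5 ALLOC][6-7 ALLOC][8-17 ALLOC][18-29 ALLOC][30-40 FREE]
Op 5: free(c) -> (freed c); heap: [0-5 ALLOC][6-7 ALLOC][8-17 FREE][18-29 ALLOC][30-40 FREE]
Op 6: b = realloc(b, 18) -> NULL (b unchanged); heap: [0-5 ALLOC][6-7 ALLOC][8-17 FREE][18-29 ALLOC][30-40 FREE]
Op 7: d = realloc(d, 13) -> d = 18; heap: [0-5 ALLOC][6-7 ALLOC][8-17 FREE][18-30 ALLOC][31-40 FREE]
free(d): d = 18 -> block [18-30 ALLOC]; mark free, coalesce with adjacent free neighbors -> [0-5 ALLOC][6-7 ALLOC][8-40 FREE]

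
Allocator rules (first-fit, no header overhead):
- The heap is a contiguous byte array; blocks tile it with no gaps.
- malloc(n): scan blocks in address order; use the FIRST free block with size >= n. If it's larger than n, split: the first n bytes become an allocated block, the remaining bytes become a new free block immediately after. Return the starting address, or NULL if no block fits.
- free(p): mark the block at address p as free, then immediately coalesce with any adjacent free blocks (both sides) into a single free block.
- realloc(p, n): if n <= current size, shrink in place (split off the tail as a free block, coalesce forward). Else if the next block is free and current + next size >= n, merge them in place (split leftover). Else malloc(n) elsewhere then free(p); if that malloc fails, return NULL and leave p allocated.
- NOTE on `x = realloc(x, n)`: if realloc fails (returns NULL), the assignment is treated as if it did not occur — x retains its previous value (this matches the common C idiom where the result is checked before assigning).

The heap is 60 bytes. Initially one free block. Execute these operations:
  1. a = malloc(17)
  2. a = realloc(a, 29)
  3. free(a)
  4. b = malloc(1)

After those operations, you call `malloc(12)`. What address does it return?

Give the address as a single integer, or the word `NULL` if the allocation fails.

Answer: 1

Derivation:
Op 1: a = malloc(17) -> a = 0; heap: [0-16 ALLOC][17-59 FREE]
Op 2: a = realloc(a, 29) -> a = 0; heap: [0-28 ALLOC][29-59 FREE]
Op 3: free(a) -> (freed a); heap: [0-59 FREE]
Op 4: b = malloc(1) -> b = 0; heap: [0-0 ALLOC][1-59 FREE]
malloc(12): first-fit scan over [0-0 ALLOC][1-59 FREE] -> 1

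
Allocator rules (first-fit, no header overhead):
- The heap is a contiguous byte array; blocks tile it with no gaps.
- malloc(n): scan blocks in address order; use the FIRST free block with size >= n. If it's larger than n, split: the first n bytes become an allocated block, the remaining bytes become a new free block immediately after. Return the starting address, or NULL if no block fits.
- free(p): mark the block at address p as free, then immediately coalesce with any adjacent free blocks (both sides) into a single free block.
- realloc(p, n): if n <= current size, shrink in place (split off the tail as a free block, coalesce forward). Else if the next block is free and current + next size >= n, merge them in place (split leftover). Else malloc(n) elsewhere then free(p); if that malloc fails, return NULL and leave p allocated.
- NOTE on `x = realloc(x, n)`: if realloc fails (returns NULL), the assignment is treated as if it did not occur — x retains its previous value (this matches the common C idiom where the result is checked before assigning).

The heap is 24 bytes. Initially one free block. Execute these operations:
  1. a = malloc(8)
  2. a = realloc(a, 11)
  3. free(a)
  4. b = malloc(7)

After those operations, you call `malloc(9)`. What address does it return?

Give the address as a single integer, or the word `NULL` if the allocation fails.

Op 1: a = malloc(8) -> a = 0; heap: [0-7 ALLOC][8-23 FREE]
Op 2: a = realloc(a, 11) -> a = 0; heap: [0-10 ALLOC][11-23 FREE]
Op 3: free(a) -> (freed a); heap: [0-23 FREE]
Op 4: b = malloc(7) -> b = 0; heap: [0-6 ALLOC][7-23 FREE]
malloc(9): first-fit scan over [0-6 ALLOC][7-23 FREE] -> 7

Answer: 7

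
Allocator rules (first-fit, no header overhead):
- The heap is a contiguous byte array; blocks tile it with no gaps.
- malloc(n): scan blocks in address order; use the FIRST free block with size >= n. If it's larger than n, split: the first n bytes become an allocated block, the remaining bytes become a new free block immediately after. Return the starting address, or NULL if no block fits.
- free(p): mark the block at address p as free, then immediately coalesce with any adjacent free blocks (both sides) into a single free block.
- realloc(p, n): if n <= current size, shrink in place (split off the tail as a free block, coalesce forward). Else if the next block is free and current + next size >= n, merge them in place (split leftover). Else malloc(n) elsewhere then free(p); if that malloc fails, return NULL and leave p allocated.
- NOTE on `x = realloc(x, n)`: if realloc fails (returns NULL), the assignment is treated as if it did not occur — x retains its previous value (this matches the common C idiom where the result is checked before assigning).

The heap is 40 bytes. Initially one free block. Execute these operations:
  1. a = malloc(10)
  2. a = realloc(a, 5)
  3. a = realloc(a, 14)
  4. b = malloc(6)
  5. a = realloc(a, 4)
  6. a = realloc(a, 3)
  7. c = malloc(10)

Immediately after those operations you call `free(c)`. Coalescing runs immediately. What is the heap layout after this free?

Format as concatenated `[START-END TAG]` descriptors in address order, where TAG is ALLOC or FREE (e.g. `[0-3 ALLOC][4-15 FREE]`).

Answer: [0-2 ALLOC][3-13 FREE][14-19 ALLOC][20-39 FREE]

Derivation:
Op 1: a = malloc(10) -> a = 0; heap: [0-9 ALLOC][10-39 FREE]
Op 2: a = realloc(a, 5) -> a = 0; heap: [0-4 ALLOC][5-39 FREE]
Op 3: a = realloc(a, 14) -> a = 0; heap: [0-13 ALLOC][14-39 FREE]
Op 4: b = malloc(6) -> b = 14; heap: [0-13 ALLOC][14-19 ALLOC][20-39 FREE]
Op 5: a = realloc(a, 4) -> a = 0; heap: [0-3 ALLOC][4-13 FREE][14-19 ALLOC][20-39 FREE]
Op 6: a = realloc(a, 3) -> a = 0; heap: [0-2 ALLOC][3-13 FREE][14-19 ALLOC][20-39 FREE]
Op 7: c = malloc(10) -> c = 3; heap: [0-2 ALLOC][3-12 ALLOC][13-13 FREE][14-19 ALLOC][20-39 FREE]
free(c): c = 3 -> block [3-12 ALLOC]; mark free, coalesce with adjacent free neighbors -> [0-2 ALLOC][3-13 FREE][14-19 ALLOC][20-39 FREE]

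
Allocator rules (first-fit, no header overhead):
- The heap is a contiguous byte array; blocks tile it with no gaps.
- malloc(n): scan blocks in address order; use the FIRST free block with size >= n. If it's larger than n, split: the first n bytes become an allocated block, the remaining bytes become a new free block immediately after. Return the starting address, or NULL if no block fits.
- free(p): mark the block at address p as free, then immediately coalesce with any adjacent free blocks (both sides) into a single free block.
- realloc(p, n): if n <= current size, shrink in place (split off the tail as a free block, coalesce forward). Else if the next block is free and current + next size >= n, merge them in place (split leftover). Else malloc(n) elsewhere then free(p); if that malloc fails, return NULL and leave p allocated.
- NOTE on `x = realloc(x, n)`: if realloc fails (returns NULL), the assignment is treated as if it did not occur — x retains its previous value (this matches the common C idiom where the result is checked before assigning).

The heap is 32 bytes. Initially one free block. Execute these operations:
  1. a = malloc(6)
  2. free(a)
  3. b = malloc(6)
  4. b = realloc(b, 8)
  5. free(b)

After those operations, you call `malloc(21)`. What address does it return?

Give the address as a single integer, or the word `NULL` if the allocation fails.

Answer: 0

Derivation:
Op 1: a = malloc(6) -> a = 0; heap: [0-5 ALLOC][6-31 FREE]
Op 2: free(a) -> (freed a); heap: [0-31 FREE]
Op 3: b = malloc(6) -> b = 0; heap: [0-5 ALLOC][6-31 FREE]
Op 4: b = realloc(b, 8) -> b = 0; heap: [0-7 ALLOC][8-31 FREE]
Op 5: free(b) -> (freed b); heap: [0-31 FREE]
malloc(21): first-fit scan over [0-31 FREE] -> 0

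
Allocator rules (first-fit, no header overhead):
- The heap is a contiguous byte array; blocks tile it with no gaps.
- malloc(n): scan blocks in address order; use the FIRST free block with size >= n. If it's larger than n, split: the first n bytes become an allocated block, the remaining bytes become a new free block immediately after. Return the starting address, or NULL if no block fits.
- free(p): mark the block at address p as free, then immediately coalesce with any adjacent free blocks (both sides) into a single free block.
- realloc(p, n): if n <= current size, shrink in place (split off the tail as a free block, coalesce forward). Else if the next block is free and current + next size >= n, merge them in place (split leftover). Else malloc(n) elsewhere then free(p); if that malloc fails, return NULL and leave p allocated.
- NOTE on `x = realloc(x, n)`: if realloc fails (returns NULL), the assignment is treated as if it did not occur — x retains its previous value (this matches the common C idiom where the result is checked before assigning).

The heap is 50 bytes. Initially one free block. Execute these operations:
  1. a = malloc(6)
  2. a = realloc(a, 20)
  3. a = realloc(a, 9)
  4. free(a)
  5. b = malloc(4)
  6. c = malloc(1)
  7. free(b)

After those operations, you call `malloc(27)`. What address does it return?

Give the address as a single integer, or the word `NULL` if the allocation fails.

Op 1: a = malloc(6) -> a = 0; heap: [0-5 ALLOC][6-49 FREE]
Op 2: a = realloc(a, 20) -> a = 0; heap: [0-19 ALLOC][20-49 FREE]
Op 3: a = realloc(a, 9) -> a = 0; heap: [0-8 ALLOC][9-49 FREE]
Op 4: free(a) -> (freed a); heap: [0-49 FREE]
Op 5: b = malloc(4) -> b = 0; heap: [0-3 ALLOC][4-49 FREE]
Op 6: c = malloc(1) -> c = 4; heap: [0-3 ALLOC][4-4 ALLOC][5-49 FREE]
Op 7: free(b) -> (freed b); heap: [0-3 FREE][4-4 ALLOC][5-49 FREE]
malloc(27): first-fit scan over [0-3 FREE][4-4 ALLOC][5-49 FREE] -> 5

Answer: 5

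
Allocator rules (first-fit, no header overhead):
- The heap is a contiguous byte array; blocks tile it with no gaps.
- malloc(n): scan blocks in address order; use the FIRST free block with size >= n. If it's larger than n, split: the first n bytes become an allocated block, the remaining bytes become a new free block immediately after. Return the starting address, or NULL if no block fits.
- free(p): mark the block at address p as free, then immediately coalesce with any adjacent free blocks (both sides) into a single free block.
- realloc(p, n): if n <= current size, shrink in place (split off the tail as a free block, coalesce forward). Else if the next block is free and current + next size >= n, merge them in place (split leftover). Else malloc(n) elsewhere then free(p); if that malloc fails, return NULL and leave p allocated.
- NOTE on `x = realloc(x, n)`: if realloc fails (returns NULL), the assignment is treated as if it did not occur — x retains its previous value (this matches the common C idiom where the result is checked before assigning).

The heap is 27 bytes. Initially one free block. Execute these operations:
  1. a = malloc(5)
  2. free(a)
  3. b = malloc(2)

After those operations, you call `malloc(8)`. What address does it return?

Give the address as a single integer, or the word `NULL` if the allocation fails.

Op 1: a = malloc(5) -> a = 0; heap: [0-4 ALLOC][5-26 FREE]
Op 2: free(a) -> (freed a); heap: [0-26 FREE]
Op 3: b = malloc(2) -> b = 0; heap: [0-1 ALLOC][2-26 FREE]
malloc(8): first-fit scan over [0-1 ALLOC][2-26 FREE] -> 2

Answer: 2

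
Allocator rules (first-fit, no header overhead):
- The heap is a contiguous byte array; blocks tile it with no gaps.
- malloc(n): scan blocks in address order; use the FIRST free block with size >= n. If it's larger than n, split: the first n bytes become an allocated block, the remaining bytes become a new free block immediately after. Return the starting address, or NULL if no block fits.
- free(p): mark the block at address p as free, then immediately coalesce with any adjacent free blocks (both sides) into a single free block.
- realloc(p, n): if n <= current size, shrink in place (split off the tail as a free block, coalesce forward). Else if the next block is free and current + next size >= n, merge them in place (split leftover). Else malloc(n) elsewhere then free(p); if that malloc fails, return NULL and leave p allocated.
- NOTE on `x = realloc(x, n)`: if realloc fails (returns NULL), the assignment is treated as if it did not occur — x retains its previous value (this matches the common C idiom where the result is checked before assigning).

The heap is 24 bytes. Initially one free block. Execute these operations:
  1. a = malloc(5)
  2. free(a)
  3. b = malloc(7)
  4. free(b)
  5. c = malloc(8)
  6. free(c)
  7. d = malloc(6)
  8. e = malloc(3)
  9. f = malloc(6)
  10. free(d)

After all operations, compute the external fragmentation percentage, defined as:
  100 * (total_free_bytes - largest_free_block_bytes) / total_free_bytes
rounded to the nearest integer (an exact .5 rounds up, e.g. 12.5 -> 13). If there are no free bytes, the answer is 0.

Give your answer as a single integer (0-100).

Answer: 40

Derivation:
Op 1: a = malloc(5) -> a = 0; heap: [0-4 ALLOC][5-23 FREE]
Op 2: free(a) -> (freed a); heap: [0-23 FREE]
Op 3: b = malloc(7) -> b = 0; heap: [0-6 ALLOC][7-23 FREE]
Op 4: free(b) -> (freed b); heap: [0-23 FREE]
Op 5: c = malloc(8) -> c = 0; heap: [0-7 ALLOC][8-23 FREE]
Op 6: free(c) -> (freed c); heap: [0-23 FREE]
Op 7: d = malloc(6) -> d = 0; heap: [0-5 ALLOC][6-23 FREE]
Op 8: e = malloc(3) -> e = 6; heap: [0-5 ALLOC][6-8 ALLOC][9-23 FREE]
Op 9: f = malloc(6) -> f = 9; heap: [0-5 ALLOC][6-8 ALLOC][9-14 ALLOC][15-23 FREE]
Op 10: free(d) -> (freed d); heap: [0-5 FREE][6-8 ALLOC][9-14 ALLOC][15-23 FREE]
Free blocks: [6 9] total_free=15 largest=9 -> 100*(15-9)/15 = 600/15 = 40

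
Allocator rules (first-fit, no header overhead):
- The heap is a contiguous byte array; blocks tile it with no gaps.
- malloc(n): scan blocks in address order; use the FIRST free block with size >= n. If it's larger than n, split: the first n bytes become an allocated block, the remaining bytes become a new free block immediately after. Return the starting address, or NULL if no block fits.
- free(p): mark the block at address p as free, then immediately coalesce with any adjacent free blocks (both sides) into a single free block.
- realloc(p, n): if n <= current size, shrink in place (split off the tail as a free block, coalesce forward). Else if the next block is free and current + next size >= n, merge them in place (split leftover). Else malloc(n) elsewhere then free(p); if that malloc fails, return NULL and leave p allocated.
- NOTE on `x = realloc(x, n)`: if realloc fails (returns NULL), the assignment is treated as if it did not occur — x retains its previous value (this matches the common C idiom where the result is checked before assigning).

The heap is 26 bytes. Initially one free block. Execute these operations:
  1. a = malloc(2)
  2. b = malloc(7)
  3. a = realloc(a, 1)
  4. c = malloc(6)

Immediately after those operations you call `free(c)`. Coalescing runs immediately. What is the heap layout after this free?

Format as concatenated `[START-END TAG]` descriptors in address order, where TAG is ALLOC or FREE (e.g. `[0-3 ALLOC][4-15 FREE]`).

Answer: [0-0 ALLOC][1-1 FREE][2-8 ALLOC][9-25 FREE]

Derivation:
Op 1: a = malloc(2) -> a = 0; heap: [0-1 ALLOC][2-25 FREE]
Op 2: b = malloc(7) -> b = 2; heap: [0-1 ALLOC][2-8 ALLOC][9-25 FREE]
Op 3: a = realloc(a, 1) -> a = 0; heap: [0-0 ALLOC][1-1 FREE][2-8 ALLOC][9-25 FREE]
Op 4: c = malloc(6) -> c = 9; heap: [0-0 ALLOC][1-1 FREE][2-8 ALLOC][9-14 ALLOC][15-25 FREE]
free(c): c = 9 -> block [9-14 ALLOC]; mark free, coalesce with adjacent free neighbors -> [0-0 ALLOC][1-1 FREE][2-8 ALLOC][9-25 FREE]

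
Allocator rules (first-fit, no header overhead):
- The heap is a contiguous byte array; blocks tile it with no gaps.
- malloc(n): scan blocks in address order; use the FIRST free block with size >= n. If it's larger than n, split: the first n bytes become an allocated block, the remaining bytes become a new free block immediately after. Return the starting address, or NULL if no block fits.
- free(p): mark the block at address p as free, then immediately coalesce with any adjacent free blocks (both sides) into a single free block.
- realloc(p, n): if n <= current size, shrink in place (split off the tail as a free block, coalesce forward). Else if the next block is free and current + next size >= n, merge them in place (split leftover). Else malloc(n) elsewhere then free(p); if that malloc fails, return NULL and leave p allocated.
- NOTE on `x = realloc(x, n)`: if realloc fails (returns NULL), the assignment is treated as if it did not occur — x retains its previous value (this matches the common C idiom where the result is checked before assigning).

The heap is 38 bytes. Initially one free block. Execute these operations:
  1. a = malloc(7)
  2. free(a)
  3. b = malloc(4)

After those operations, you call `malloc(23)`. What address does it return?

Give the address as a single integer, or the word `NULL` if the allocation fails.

Answer: 4

Derivation:
Op 1: a = malloc(7) -> a = 0; heap: [0-6 ALLOC][7-37 FREE]
Op 2: free(a) -> (freed a); heap: [0-37 FREE]
Op 3: b = malloc(4) -> b = 0; heap: [0-3 ALLOC][4-37 FREE]
malloc(23): first-fit scan over [0-3 ALLOC][4-37 FREE] -> 4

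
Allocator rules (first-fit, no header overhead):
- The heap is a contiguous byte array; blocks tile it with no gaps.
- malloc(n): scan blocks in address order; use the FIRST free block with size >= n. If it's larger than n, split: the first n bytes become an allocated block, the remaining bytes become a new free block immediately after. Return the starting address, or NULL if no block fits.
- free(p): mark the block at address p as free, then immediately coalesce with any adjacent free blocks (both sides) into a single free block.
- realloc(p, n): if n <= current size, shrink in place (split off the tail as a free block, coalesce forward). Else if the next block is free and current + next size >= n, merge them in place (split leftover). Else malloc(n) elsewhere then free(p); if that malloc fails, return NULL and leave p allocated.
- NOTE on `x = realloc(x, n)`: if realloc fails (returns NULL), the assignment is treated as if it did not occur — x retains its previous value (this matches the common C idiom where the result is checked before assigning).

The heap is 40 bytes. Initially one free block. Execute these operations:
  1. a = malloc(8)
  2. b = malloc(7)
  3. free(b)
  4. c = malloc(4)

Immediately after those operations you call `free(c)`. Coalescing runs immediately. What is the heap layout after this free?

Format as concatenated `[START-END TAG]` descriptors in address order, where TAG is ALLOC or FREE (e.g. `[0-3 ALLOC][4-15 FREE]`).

Op 1: a = malloc(8) -> a = 0; heap: [0-7 ALLOC][8-39 FREE]
Op 2: b = malloc(7) -> b = 8; heap: [0-7 ALLOC][8-14 ALLOC][15-39 FREE]
Op 3: free(b) -> (freed b); heap: [0-7 ALLOC][8-39 FREE]
Op 4: c = malloc(4) -> c = 8; heap: [0-7 ALLOC][8-11 ALLOC][12-39 FREE]
free(c): c = 8 -> block [8-11 ALLOC]; mark free, coalesce with adjacent free neighbors -> [0-7 ALLOC][8-39 FREE]

Answer: [0-7 ALLOC][8-39 FREE]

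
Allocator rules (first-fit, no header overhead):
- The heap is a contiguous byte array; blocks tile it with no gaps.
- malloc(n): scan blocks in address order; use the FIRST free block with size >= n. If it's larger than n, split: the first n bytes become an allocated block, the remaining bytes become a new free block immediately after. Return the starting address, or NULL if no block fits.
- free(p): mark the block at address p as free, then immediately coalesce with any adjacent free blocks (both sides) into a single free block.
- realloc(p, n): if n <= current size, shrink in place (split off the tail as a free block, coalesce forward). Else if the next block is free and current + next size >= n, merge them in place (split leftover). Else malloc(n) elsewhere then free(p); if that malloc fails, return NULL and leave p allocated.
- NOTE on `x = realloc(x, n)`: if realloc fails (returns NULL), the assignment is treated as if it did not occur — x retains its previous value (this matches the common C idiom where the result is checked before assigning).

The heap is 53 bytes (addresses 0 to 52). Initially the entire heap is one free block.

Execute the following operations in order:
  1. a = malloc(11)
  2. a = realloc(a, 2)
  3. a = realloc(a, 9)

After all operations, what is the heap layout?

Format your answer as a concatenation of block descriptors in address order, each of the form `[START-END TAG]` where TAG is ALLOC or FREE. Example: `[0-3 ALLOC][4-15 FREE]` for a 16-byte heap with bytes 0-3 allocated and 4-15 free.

Op 1: a = malloc(11) -> a = 0; heap: [0-10 ALLOC][11-52 FREE]
Op 2: a = realloc(a, 2) -> a = 0; heap: [0-1 ALLOC][2-52 FREE]
Op 3: a = realloc(a, 9) -> a = 0; heap: [0-8 ALLOC][9-52 FREE]

Answer: [0-8 ALLOC][9-52 FREE]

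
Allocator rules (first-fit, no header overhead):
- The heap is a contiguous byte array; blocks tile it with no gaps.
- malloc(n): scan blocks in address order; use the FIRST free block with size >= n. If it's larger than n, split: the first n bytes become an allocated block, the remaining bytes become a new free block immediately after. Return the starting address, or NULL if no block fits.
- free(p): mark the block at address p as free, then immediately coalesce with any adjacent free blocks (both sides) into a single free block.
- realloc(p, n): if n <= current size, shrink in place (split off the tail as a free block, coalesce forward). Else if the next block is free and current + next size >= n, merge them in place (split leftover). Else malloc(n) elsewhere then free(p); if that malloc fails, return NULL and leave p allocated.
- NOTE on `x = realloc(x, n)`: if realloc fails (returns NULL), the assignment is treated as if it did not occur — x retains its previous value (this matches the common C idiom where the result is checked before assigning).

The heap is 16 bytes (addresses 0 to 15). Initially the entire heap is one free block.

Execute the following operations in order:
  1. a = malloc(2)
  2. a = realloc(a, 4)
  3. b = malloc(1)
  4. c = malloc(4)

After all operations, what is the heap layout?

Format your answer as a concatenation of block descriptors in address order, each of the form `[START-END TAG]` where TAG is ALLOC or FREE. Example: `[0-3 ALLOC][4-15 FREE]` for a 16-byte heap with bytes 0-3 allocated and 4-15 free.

Answer: [0-3 ALLOC][4-4 ALLOC][5-8 ALLOC][9-15 FREE]

Derivation:
Op 1: a = malloc(2) -> a = 0; heap: [0-1 ALLOC][2-15 FREE]
Op 2: a = realloc(a, 4) -> a = 0; heap: [0-3 ALLOC][4-15 FREE]
Op 3: b = malloc(1) -> b = 4; heap: [0-3 ALLOC][4-4 ALLOC][5-15 FREE]
Op 4: c = malloc(4) -> c = 5; heap: [0-3 ALLOC][4-4 ALLOC][5-8 ALLOC][9-15 FREE]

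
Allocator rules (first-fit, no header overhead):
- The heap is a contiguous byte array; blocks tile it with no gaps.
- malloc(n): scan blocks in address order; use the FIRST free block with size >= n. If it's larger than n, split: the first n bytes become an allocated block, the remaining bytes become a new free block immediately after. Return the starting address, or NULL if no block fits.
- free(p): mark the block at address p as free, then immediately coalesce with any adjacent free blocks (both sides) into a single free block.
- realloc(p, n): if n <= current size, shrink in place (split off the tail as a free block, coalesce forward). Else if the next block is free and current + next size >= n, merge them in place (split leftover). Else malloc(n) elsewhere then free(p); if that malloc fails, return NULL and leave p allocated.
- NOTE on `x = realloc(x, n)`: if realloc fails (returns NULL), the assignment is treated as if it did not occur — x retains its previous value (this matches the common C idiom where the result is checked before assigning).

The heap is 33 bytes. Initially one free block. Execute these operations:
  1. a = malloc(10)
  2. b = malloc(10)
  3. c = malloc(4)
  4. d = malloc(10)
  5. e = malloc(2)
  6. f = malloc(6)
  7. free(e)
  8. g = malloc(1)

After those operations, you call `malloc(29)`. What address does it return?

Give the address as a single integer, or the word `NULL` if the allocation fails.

Answer: NULL

Derivation:
Op 1: a = malloc(10) -> a = 0; heap: [0-9 ALLOC][10-32 FREE]
Op 2: b = malloc(10) -> b = 10; heap: [0-9 ALLOC][10-19 ALLOC][20-32 FREE]
Op 3: c = malloc(4) -> c = 20; heap: [0-9 ALLOC][10-19 ALLOC][20-23 ALLOC][24-32 FREE]
Op 4: d = malloc(10) -> d = NULL; heap: [0-9 ALLOC][10-19 ALLOC][20-23 ALLOC][24-32 FREE]
Op 5: e = malloc(2) -> e = 24; heap: [0-9 ALLOC][10-19 ALLOC][20-23 ALLOC][24-25 ALLOC][26-32 FREE]
Op 6: f = malloc(6) -> f = 26; heap: [0-9 ALLOC][10-19 ALLOC][20-23 ALLOC][24-25 ALLOC][26-31 ALLOC][32-32 FREE]
Op 7: free(e) -> (freed e); heap: [0-9 ALLOC][10-19 ALLOC][20-23 ALLOC][24-25 FREE][26-31 ALLOC][32-32 FREE]
Op 8: g = malloc(1) -> g = 24; heap: [0-9 ALLOC][10-19 ALLOC][20-23 ALLOC][24-24 ALLOC][25-25 FREE][26-31 ALLOC][32-32 FREE]
malloc(29): first-fit scan over [0-9 ALLOC][10-19 ALLOC][20-23 ALLOC][24-24 ALLOC][25-25 FREE][26-31 ALLOC][32-32 FREE] -> NULL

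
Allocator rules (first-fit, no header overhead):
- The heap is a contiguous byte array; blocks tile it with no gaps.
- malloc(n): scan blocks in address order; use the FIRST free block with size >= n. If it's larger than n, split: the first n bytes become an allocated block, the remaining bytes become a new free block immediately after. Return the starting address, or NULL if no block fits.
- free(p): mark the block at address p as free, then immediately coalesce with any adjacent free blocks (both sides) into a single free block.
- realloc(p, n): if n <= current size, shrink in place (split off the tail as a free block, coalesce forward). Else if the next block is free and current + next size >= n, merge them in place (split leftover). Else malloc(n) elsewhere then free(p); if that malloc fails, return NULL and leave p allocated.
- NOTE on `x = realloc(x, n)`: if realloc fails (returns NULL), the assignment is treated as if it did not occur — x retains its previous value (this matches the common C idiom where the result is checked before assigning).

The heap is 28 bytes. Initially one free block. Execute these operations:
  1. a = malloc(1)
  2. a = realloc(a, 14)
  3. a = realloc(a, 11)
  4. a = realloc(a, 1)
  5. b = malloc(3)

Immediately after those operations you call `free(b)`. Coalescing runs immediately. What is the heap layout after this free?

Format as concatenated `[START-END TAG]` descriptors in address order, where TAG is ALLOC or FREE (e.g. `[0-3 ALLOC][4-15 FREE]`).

Answer: [0-0 ALLOC][1-27 FREE]

Derivation:
Op 1: a = malloc(1) -> a = 0; heap: [0-0 ALLOC][1-27 FREE]
Op 2: a = realloc(a, 14) -> a = 0; heap: [0-13 ALLOC][14-27 FREE]
Op 3: a = realloc(a, 11) -> a = 0; heap: [0-10 ALLOC][11-27 FREE]
Op 4: a = realloc(a, 1) -> a = 0; heap: [0-0 ALLOC][1-27 FREE]
Op 5: b = malloc(3) -> b = 1; heap: [0-0 ALLOC][1-3 ALLOC][4-27 FREE]
free(b): b = 1 -> block [1-3 ALLOC]; mark free, coalesce with adjacent free neighbors -> [0-0 ALLOC][1-27 FREE]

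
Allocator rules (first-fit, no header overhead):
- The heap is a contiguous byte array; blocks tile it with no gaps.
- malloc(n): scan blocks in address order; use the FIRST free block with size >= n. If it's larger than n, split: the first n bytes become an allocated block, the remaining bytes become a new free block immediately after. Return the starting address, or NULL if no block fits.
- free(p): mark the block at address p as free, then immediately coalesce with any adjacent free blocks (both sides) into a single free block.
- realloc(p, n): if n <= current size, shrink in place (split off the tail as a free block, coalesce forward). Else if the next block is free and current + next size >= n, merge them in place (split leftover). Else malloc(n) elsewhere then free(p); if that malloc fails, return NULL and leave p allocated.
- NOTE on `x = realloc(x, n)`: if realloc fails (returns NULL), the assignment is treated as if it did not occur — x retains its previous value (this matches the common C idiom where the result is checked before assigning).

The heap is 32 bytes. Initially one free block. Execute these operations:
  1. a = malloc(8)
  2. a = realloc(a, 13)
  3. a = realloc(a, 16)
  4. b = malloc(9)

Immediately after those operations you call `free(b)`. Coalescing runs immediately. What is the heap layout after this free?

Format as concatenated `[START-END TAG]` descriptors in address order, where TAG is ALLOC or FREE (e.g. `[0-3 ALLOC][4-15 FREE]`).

Answer: [0-15 ALLOC][16-31 FREE]

Derivation:
Op 1: a = malloc(8) -> a = 0; heap: [0-7 ALLOC][8-31 FREE]
Op 2: a = realloc(a, 13) -> a = 0; heap: [0-12 ALLOC][13-31 FREE]
Op 3: a = realloc(a, 16) -> a = 0; heap: [0-15 ALLOC][16-31 FREE]
Op 4: b = malloc(9) -> b = 16; heap: [0-15 ALLOC][16-24 ALLOC][25-31 FREE]
free(b): b = 16 -> block [16-24 ALLOC]; mark free, coalesce with adjacent free neighbors -> [0-15 ALLOC][16-31 FREE]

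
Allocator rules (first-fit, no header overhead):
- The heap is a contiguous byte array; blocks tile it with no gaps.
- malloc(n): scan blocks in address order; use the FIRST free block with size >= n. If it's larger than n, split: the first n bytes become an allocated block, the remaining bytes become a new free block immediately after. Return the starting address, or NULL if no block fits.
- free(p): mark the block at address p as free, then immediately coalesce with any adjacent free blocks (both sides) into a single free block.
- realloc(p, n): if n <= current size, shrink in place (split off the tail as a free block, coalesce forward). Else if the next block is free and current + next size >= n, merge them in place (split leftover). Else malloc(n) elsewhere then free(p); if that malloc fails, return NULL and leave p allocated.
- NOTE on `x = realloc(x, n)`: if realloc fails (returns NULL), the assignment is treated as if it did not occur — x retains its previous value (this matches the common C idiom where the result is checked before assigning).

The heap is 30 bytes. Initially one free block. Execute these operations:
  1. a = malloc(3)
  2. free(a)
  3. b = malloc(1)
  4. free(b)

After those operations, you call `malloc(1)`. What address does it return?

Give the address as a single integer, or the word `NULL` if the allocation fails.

Answer: 0

Derivation:
Op 1: a = malloc(3) -> a = 0; heap: [0-2 ALLOC][3-29 FREE]
Op 2: free(a) -> (freed a); heap: [0-29 FREE]
Op 3: b = malloc(1) -> b = 0; heap: [0-0 ALLOC][1-29 FREE]
Op 4: free(b) -> (freed b); heap: [0-29 FREE]
malloc(1): first-fit scan over [0-29 FREE] -> 0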